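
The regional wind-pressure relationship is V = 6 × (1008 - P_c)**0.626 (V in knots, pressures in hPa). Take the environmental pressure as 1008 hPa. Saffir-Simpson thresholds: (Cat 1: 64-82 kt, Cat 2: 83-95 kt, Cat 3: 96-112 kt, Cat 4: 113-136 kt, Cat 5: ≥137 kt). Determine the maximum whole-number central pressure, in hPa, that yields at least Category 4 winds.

Category 4 begins at V = 113 kt.
Required ΔP = (113/6)^(1/0.626) = 18.833^1.597 ≈ 108.80 hPa.
P_c ≤ 1008 − 108.80 = 899.20, so the highest integer P_c is 899 hPa.

899 hPa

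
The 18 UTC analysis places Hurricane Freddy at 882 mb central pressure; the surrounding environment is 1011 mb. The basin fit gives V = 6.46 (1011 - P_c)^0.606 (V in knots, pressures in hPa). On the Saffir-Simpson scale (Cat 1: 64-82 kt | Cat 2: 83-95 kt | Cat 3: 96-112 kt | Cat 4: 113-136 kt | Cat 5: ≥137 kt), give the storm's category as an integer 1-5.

4

ΔP = 1011 − 882 = 129 mb.
V ≈ 6.46 × 129^0.606 = 6.46 × 19.01 ≈ 123 kt.
123 kt falls in the Category 4 band.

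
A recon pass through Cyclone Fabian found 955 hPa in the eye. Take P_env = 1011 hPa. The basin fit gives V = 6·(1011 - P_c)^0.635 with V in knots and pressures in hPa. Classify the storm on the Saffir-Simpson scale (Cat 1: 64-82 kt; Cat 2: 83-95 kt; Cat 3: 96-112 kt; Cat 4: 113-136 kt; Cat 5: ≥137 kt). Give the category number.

1

ΔP = 1011 − 955 = 56 hPa.
V ≈ 6 × 56^0.635 = 6 × 12.89 ≈ 77 kt.
77 kt falls in the Category 1 band.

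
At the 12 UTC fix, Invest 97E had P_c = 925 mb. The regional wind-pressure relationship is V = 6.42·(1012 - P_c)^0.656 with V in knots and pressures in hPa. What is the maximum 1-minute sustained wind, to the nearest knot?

ΔP = 1012 − 925 = 87 mb.
87^0.656 ≈ 18.721.
V ≈ 6.42 × 18.721 ≈ 120.2 kt.

120 kt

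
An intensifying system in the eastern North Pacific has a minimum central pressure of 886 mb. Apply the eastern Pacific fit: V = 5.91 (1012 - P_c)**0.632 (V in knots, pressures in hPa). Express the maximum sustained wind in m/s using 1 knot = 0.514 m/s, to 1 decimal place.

ΔP = 1012 − 886 = 126 mb.
V ≈ 5.91 × 126^0.632 = 5.91 × 21.254 ≈ 125.609 kt.
125.609 × 0.514 ≈ 64.56 m/s → 64.6 m/s.

64.6 m/s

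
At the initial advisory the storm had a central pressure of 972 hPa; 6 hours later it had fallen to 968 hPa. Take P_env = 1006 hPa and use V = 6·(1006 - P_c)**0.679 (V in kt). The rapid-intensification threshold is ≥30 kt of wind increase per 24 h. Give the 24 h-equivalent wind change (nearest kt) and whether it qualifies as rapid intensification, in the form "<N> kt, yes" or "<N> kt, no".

21 kt, no

V₁: ΔP = 34, V ≈ 6 × 34^0.679 ≈ 65.77 kt.
V₂: ΔP = 38, V ≈ 6 × 38^0.679 ≈ 70.93 kt.
ΔV over 6 h = 5.16 kt → 24 h equivalent = 5.16 × 24/6 ≈ 20.64 kt.
21 kt < 30 kt ⇒ not rapid intensification.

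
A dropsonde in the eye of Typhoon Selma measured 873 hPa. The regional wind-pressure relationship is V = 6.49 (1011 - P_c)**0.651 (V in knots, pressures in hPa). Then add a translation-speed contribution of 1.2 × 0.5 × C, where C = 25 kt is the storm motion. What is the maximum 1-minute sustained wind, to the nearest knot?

ΔP = 1011 − 873 = 138 hPa.
138^0.651 ≈ 24.721.
V ≈ 6.49 × 24.721 ≈ 160.4 kt.
Translation term: 1.2 × 0.5 × 25 = 15 kt.
Corrected V ≈ 175.4 kt → 175 kt.

175 kt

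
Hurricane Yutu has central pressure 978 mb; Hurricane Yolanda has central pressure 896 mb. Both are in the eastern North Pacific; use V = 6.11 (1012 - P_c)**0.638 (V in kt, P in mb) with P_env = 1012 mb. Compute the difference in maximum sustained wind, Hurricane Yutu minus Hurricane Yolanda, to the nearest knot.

-69 kt

Hurricane Yutu: ΔP = 34; V ≈ 6.11 × 34^0.638 ≈ 57.96 kt.
Hurricane Yolanda: ΔP = 116; V ≈ 6.11 × 116^0.638 ≈ 126.81 kt.
Difference ≈ 57.96 − 126.81 = -68.85 → -69 kt.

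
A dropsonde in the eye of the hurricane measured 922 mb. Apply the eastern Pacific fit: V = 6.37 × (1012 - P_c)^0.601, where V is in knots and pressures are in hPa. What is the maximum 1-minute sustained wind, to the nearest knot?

ΔP = 1012 − 922 = 90 mb.
90^0.601 ≈ 14.945.
V ≈ 6.37 × 14.945 ≈ 95.2 kt.

95 kt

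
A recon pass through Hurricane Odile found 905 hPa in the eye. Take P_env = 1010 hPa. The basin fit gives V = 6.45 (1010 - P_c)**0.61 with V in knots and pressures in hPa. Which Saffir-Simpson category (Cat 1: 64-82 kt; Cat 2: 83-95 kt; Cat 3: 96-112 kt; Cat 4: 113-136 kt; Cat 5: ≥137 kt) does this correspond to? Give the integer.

ΔP = 1010 − 905 = 105 hPa.
V ≈ 6.45 × 105^0.61 = 6.45 × 17.10 ≈ 110 kt.
110 kt falls in the Category 3 band.

3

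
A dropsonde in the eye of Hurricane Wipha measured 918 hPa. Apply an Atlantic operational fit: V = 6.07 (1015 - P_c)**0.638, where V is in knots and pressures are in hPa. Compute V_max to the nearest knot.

ΔP = 1015 − 918 = 97 hPa.
97^0.638 ≈ 18.517.
V ≈ 6.07 × 18.517 ≈ 112.4 kt.

112 kt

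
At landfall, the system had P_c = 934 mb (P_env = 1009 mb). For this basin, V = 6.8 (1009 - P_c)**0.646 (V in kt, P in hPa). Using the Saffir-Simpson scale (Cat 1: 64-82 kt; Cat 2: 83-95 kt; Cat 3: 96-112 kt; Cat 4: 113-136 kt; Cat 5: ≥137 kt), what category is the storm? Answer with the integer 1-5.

3

ΔP = 1009 − 934 = 75 mb.
V ≈ 6.8 × 75^0.646 = 6.8 × 16.27 ≈ 111 kt.
111 kt falls in the Category 3 band.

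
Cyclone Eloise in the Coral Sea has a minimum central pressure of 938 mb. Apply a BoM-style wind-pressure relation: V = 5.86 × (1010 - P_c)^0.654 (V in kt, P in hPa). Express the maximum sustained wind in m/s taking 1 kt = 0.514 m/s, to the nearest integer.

ΔP = 1010 − 938 = 72 mb.
V ≈ 5.86 × 72^0.654 = 5.86 × 16.394 ≈ 96.071 kt.
96.071 × 0.514 ≈ 49.38 m/s → 49 m/s.

49 m/s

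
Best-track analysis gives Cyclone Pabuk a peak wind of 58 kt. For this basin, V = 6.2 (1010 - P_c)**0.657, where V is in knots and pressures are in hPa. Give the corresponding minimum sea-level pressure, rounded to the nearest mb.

ΔP = (V / 6.2)^(1/0.657) = (58/6.2)^1.522.
58/6.2 = 9.355; 9.355^1.522 ≈ 30.06 mb.
P_c = 1010 − 30.06 = 979.94 ≈ 980 mb.

980 mb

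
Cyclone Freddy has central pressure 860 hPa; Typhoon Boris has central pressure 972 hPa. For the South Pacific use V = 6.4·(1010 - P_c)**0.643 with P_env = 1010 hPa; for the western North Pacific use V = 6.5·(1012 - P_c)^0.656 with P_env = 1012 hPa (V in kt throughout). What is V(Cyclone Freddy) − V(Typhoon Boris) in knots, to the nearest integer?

Cyclone Freddy: ΔP = 150; V ≈ 6.4 × 150^0.643 ≈ 160.47 kt.
Typhoon Boris: ΔP = 40; V ≈ 6.5 × 40^0.656 ≈ 73.09 kt.
Difference ≈ 160.47 − 73.09 = 87.38 → 87 kt.

87 kt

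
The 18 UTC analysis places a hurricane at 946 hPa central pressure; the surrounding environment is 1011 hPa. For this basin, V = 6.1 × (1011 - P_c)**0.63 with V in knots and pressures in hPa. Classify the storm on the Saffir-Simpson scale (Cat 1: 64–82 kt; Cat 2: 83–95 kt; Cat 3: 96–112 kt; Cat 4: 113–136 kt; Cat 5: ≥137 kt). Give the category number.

ΔP = 1011 − 946 = 65 hPa.
V ≈ 6.1 × 65^0.63 = 6.1 × 13.87 ≈ 85 kt.
85 kt falls in the Category 2 band.

2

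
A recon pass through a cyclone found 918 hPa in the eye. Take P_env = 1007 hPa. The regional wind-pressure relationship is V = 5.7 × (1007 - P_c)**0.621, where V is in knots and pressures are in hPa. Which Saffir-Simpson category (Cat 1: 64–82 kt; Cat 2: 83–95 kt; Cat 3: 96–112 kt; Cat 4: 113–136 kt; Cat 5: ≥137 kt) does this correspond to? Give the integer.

2

ΔP = 1007 − 918 = 89 hPa.
V ≈ 5.7 × 89^0.621 = 5.7 × 16.24 ≈ 93 kt.
93 kt falls in the Category 2 band.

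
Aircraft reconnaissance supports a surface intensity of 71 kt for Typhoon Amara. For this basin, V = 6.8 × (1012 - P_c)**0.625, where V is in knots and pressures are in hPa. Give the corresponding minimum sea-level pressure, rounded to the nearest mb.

ΔP = (V / 6.8)^(1/0.625) = (71/6.8)^1.600.
71/6.8 = 10.441; 10.441^1.600 ≈ 42.66 mb.
P_c = 1012 − 42.66 = 969.34 ≈ 969 mb.

969 mb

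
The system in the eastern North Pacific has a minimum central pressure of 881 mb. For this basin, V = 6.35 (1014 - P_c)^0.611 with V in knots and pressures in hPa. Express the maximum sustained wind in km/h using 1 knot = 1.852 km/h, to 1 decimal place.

ΔP = 1014 − 881 = 133 mb.
V ≈ 6.35 × 133^0.611 = 6.35 × 19.846 ≈ 126.022 kt.
126.022 × 1.852 ≈ 233.39 km/h → 233.4 km/h.

233.4 km/h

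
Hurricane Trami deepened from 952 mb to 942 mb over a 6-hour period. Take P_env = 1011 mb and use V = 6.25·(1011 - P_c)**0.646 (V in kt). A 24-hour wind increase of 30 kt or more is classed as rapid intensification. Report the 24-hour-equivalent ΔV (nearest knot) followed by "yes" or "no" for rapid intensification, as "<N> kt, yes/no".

37 kt, yes

V₁: ΔP = 59, V ≈ 6.25 × 59^0.646 ≈ 87.07 kt.
V₂: ΔP = 69, V ≈ 6.25 × 69^0.646 ≈ 96.33 kt.
ΔV over 6 h = 9.26 kt → 24 h equivalent = 9.26 × 24/6 ≈ 37.04 kt.
37 kt ≥ 30 kt ⇒ rapid intensification.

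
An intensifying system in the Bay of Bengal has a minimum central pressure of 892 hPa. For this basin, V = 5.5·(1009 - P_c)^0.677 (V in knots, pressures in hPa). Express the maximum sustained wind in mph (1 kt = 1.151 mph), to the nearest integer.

ΔP = 1009 − 892 = 117 hPa.
V ≈ 5.5 × 117^0.677 = 5.5 × 25.128 ≈ 138.205 kt.
138.205 × 1.151 ≈ 159.07 mph → 159 mph.

159 mph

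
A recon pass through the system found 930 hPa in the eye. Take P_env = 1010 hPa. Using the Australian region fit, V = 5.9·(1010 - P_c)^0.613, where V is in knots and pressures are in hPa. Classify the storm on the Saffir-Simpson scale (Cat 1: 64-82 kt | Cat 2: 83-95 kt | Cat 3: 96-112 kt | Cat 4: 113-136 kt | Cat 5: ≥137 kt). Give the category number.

2

ΔP = 1010 − 930 = 80 hPa.
V ≈ 5.9 × 80^0.613 = 5.9 × 14.68 ≈ 87 kt.
87 kt falls in the Category 2 band.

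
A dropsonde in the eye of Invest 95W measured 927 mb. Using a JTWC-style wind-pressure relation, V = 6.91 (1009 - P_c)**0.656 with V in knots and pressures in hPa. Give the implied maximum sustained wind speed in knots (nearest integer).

ΔP = 1009 − 927 = 82 mb.
82^0.656 ≈ 18.008.
V ≈ 6.91 × 18.008 ≈ 124.4 kt.

124 kt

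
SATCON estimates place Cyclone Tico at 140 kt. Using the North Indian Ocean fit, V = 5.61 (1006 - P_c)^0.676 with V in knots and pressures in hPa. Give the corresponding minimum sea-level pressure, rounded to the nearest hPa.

ΔP = (V / 5.61)^(1/0.676) = (140/5.61)^1.479.
140/5.61 = 24.955; 24.955^1.479 ≈ 116.63 hPa.
P_c = 1006 − 116.63 = 889.37 ≈ 889 hPa.

889 hPa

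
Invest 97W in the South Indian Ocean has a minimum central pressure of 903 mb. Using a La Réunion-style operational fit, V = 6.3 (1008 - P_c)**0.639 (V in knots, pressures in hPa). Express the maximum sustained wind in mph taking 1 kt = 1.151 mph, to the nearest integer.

142 mph

ΔP = 1008 − 903 = 105 mb.
V ≈ 6.3 × 105^0.639 = 6.3 × 19.568 ≈ 123.277 kt.
123.277 × 1.151 ≈ 141.89 mph → 142 mph.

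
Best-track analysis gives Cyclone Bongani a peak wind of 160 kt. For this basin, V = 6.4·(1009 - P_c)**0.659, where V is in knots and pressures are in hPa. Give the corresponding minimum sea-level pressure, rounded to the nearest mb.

877 mb

ΔP = (V / 6.4)^(1/0.659) = (160/6.4)^1.517.
160/6.4 = 25.000; 25.000^1.517 ≈ 132.22 mb.
P_c = 1009 − 132.22 = 876.78 ≈ 877 mb.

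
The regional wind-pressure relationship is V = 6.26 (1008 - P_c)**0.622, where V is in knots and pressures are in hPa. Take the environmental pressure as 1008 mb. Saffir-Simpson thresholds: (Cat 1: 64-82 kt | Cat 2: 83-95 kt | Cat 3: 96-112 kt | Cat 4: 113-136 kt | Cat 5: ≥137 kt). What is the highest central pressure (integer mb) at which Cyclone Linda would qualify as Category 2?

Category 2 begins at V = 83 kt.
Required ΔP = (83/6.26)^(1/0.622) = 13.259^1.608 ≈ 63.78 mb.
P_c ≤ 1008 − 63.78 = 944.22, so the highest integer P_c is 944 mb.

944 mb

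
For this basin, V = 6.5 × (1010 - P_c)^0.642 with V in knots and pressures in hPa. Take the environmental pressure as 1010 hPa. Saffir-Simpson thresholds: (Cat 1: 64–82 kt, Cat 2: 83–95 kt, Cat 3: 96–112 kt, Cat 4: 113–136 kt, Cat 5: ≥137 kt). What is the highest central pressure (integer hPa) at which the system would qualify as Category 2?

Category 2 begins at V = 83 kt.
Required ΔP = (83/6.5)^(1/0.642) = 12.769^1.558 ≈ 52.84 hPa.
P_c ≤ 1010 − 52.84 = 957.16, so the highest integer P_c is 957 hPa.

957 hPa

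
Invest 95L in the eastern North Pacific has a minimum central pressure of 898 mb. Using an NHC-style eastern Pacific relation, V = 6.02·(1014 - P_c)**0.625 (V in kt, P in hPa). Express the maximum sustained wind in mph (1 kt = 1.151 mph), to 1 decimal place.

135.2 mph

ΔP = 1014 − 898 = 116 mb.
V ≈ 6.02 × 116^0.625 = 6.02 × 19.511 ≈ 117.458 kt.
117.458 × 1.151 ≈ 135.19 mph → 135.2 mph.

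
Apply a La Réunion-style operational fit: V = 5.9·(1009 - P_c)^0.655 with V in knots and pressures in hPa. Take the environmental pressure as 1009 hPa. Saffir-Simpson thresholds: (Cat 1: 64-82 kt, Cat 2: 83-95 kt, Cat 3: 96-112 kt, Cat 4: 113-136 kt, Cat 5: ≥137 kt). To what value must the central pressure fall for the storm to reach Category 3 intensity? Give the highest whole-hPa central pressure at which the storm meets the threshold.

Category 3 begins at V = 96 kt.
Required ΔP = (96/5.9)^(1/0.655) = 16.271^1.527 ≈ 70.71 hPa.
P_c ≤ 1009 − 70.71 = 938.29, so the highest integer P_c is 938 hPa.

938 hPa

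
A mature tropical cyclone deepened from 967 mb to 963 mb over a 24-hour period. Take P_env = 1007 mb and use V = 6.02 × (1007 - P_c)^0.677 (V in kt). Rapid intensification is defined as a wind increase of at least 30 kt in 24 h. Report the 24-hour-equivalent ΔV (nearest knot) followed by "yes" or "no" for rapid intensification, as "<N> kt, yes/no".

V₁: ΔP = 40, V ≈ 6.02 × 40^0.677 ≈ 73.15 kt.
V₂: ΔP = 44, V ≈ 6.02 × 44^0.677 ≈ 78.02 kt.
ΔV over 24 h = 4.87 kt → 24 h equivalent = 4.87 × 24/24 ≈ 4.87 kt.
5 kt < 30 kt ⇒ not rapid intensification.

5 kt, no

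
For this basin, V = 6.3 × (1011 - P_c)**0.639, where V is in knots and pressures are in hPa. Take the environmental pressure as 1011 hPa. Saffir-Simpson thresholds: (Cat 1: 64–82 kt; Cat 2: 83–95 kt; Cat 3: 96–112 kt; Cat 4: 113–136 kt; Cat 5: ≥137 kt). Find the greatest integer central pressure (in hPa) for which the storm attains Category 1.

Category 1 begins at V = 64 kt.
Required ΔP = (64/6.3)^(1/0.639) = 10.159^1.565 ≈ 37.64 hPa.
P_c ≤ 1011 − 37.64 = 973.36, so the highest integer P_c is 973 hPa.

973 hPa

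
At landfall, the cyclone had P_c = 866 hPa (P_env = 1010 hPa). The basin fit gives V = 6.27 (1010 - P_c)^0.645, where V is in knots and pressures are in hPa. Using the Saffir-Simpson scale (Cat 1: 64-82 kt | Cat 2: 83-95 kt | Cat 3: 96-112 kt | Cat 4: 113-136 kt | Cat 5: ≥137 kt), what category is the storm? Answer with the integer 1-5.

5

ΔP = 1010 − 866 = 144 hPa.
V ≈ 6.27 × 144^0.645 = 6.27 × 24.67 ≈ 155 kt.
155 kt falls in the Category 5 band.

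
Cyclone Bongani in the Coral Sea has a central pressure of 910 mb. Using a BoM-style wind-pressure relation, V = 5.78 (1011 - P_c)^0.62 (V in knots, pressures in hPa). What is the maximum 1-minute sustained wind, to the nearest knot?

ΔP = 1011 − 910 = 101 mb.
101^0.62 ≈ 17.486.
V ≈ 5.78 × 17.486 ≈ 101.1 kt.

101 kt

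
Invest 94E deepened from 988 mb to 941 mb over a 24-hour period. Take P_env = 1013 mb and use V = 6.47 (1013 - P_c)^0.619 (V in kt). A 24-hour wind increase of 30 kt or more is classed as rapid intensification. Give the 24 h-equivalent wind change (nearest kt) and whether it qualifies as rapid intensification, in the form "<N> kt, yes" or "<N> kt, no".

V₁: ΔP = 25, V ≈ 6.47 × 25^0.619 ≈ 47.45 kt.
V₂: ΔP = 72, V ≈ 6.47 × 72^0.619 ≈ 91.33 kt.
ΔV over 24 h = 43.88 kt → 24 h equivalent = 43.88 × 24/24 ≈ 43.88 kt.
44 kt ≥ 30 kt ⇒ rapid intensification.

44 kt, yes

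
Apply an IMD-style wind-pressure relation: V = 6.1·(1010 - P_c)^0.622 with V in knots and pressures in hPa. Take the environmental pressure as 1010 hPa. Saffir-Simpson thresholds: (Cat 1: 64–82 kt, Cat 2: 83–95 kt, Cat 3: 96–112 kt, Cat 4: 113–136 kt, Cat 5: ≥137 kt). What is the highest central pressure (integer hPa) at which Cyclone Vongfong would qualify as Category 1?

966 hPa

Category 1 begins at V = 64 kt.
Required ΔP = (64/6.1)^(1/0.622) = 10.492^1.608 ≈ 43.78 hPa.
P_c ≤ 1010 − 43.78 = 966.22, so the highest integer P_c is 966 hPa.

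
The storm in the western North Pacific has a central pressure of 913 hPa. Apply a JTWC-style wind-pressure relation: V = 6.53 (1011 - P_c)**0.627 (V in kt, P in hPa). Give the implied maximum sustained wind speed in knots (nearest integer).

ΔP = 1011 − 913 = 98 hPa.
98^0.627 ≈ 17.721.
V ≈ 6.53 × 17.721 ≈ 115.7 kt.

116 kt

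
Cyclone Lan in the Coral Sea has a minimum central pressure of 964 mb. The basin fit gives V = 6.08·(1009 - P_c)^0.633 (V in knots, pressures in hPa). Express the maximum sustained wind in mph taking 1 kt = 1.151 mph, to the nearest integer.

ΔP = 1009 − 964 = 45 mb.
V ≈ 6.08 × 45^0.633 = 6.08 × 11.130 ≈ 67.669 kt.
67.669 × 1.151 ≈ 77.89 mph → 78 mph.

78 mph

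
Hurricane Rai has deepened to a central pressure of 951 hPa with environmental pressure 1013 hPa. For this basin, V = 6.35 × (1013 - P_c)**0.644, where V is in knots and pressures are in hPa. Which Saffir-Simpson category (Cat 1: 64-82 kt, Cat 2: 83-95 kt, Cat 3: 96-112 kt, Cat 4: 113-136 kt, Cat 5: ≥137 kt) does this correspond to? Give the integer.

2

ΔP = 1013 − 951 = 62 hPa.
V ≈ 6.35 × 62^0.644 = 6.35 × 14.27 ≈ 91 kt.
91 kt falls in the Category 2 band.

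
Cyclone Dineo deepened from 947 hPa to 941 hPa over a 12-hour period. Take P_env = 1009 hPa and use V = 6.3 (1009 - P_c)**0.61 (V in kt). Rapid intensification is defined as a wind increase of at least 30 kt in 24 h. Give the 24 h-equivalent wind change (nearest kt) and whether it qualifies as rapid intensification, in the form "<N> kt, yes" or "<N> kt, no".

V₁: ΔP = 62, V ≈ 6.3 × 62^0.61 ≈ 78.11 kt.
V₂: ΔP = 68, V ≈ 6.3 × 68^0.61 ≈ 82.64 kt.
ΔV over 12 h = 4.53 kt → 24 h equivalent = 4.53 × 24/12 ≈ 9.06 kt.
9 kt < 30 kt ⇒ not rapid intensification.

9 kt, no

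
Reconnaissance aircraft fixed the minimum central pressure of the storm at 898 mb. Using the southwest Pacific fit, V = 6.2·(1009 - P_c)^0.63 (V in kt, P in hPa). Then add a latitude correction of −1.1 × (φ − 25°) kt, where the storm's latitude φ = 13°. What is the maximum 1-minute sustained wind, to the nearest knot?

ΔP = 1009 − 898 = 111 mb.
111^0.63 ≈ 19.434.
V ≈ 6.2 × 19.434 ≈ 120.5 kt.
Latitude correction: −1.1 × (13 − 25) = 13.2 kt.
Corrected V ≈ 133.7 kt → 134 kt.

134 kt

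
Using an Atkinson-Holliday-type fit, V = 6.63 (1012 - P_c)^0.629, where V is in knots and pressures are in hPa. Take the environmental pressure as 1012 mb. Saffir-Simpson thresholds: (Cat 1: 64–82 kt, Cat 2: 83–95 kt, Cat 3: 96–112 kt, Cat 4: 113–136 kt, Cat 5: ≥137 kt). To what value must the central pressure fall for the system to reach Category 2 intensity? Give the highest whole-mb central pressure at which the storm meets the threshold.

956 mb

Category 2 begins at V = 83 kt.
Required ΔP = (83/6.63)^(1/0.629) = 12.519^1.590 ≈ 55.58 mb.
P_c ≤ 1012 − 55.58 = 956.42, so the highest integer P_c is 956 mb.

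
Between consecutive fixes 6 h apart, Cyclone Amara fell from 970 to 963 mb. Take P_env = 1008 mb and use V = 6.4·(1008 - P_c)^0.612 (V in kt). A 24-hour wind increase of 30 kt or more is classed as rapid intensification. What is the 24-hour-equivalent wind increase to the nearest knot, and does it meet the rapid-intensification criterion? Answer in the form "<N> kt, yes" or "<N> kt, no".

V₁: ΔP = 38, V ≈ 6.4 × 38^0.612 ≈ 59.29 kt.
V₂: ΔP = 45, V ≈ 6.4 × 45^0.612 ≈ 65.76 kt.
ΔV over 6 h = 6.47 kt → 24 h equivalent = 6.47 × 24/6 ≈ 25.88 kt.
26 kt < 30 kt ⇒ not rapid intensification.

26 kt, no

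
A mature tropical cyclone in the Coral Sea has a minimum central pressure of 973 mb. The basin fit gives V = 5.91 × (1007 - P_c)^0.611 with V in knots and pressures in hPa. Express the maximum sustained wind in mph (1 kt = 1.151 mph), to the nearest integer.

59 mph

ΔP = 1007 − 973 = 34 mb.
V ≈ 5.91 × 34^0.611 = 5.91 × 8.624 ≈ 50.971 kt.
50.971 × 1.151 ≈ 58.67 mph → 59 mph.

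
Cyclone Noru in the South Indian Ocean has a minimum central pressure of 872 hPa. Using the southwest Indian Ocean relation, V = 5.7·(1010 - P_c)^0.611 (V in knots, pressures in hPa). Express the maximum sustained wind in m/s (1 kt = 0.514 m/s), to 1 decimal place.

ΔP = 1010 − 872 = 138 hPa.
V ≈ 5.7 × 138^0.611 = 5.7 × 20.299 ≈ 115.702 kt.
115.702 × 0.514 ≈ 59.47 m/s → 59.5 m/s.

59.5 m/s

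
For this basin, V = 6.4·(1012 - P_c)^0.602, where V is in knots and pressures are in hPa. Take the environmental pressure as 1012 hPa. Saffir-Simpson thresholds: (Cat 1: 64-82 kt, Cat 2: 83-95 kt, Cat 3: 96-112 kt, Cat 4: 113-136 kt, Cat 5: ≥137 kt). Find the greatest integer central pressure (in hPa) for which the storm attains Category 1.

966 hPa

Category 1 begins at V = 64 kt.
Required ΔP = (64/6.4)^(1/0.602) = 10.000^1.661 ≈ 45.83 hPa.
P_c ≤ 1012 − 45.83 = 966.17, so the highest integer P_c is 966 hPa.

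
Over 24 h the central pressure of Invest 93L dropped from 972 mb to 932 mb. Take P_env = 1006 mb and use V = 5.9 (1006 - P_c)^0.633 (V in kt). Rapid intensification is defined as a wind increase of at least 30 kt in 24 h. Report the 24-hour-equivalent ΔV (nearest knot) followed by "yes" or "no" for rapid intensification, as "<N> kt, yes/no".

35 kt, yes

V₁: ΔP = 34, V ≈ 5.9 × 34^0.633 ≈ 54.99 kt.
V₂: ΔP = 74, V ≈ 5.9 × 74^0.633 ≈ 89.97 kt.
ΔV over 24 h = 34.98 kt → 24 h equivalent = 34.98 × 24/24 ≈ 34.98 kt.
35 kt ≥ 30 kt ⇒ rapid intensification.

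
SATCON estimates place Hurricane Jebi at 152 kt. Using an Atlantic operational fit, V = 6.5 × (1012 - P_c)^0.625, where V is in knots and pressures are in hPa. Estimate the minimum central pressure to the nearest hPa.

ΔP = (V / 6.5)^(1/0.625) = (152/6.5)^1.600.
152/6.5 = 23.385; 23.385^1.600 ≈ 154.98 hPa.
P_c = 1012 − 154.98 = 857.02 ≈ 857 hPa.

857 hPa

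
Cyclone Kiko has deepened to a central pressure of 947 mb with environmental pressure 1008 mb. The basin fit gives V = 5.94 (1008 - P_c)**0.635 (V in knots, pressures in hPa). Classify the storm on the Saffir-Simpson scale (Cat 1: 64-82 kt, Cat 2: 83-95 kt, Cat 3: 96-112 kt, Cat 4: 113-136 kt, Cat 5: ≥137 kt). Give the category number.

1

ΔP = 1008 − 947 = 61 mb.
V ≈ 5.94 × 61^0.635 = 5.94 × 13.60 ≈ 81 kt.
81 kt falls in the Category 1 band.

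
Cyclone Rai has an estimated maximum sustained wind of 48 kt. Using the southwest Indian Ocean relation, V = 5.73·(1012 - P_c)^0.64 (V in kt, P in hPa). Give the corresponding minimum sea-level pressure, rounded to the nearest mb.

ΔP = (V / 5.73)^(1/0.64) = (48/5.73)^1.562.
48/5.73 = 8.377; 8.377^1.562 ≈ 27.69 mb.
P_c = 1012 − 27.69 = 984.31 ≈ 984 mb.

984 mb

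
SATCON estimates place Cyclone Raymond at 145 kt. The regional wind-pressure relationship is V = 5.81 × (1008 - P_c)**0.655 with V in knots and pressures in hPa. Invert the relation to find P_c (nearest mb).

872 mb

ΔP = (V / 5.81)^(1/0.655) = (145/5.81)^1.527.
145/5.81 = 24.957; 24.957^1.527 ≈ 135.87 mb.
P_c = 1008 − 135.87 = 872.13 ≈ 872 mb.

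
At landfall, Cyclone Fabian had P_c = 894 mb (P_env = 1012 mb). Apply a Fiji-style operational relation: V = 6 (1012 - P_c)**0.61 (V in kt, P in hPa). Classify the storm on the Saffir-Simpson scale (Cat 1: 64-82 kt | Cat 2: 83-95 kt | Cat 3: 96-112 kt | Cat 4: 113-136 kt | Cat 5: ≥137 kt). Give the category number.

ΔP = 1012 − 894 = 118 mb.
V ≈ 6 × 118^0.61 = 6 × 18.36 ≈ 110 kt.
110 kt falls in the Category 3 band.

3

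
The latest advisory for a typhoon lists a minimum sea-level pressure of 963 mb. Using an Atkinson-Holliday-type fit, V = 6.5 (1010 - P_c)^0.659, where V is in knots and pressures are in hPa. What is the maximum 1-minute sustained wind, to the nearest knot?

82 kt

ΔP = 1010 − 963 = 47 mb.
47^0.659 ≈ 12.645.
V ≈ 6.5 × 12.645 ≈ 82.2 kt.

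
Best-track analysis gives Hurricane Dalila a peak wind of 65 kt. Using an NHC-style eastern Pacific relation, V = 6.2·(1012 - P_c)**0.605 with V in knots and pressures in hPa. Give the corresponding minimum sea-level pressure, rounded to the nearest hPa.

ΔP = (V / 6.2)^(1/0.605) = (65/6.2)^1.653.
65/6.2 = 10.484; 10.484^1.653 ≈ 48.62 hPa.
P_c = 1012 − 48.62 = 963.38 ≈ 963 hPa.

963 hPa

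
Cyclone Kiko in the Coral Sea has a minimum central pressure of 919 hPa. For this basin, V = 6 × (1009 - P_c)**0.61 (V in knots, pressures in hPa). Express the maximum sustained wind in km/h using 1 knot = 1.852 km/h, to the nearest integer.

ΔP = 1009 − 919 = 90 hPa.
V ≈ 6 × 90^0.61 = 6 × 15.563 ≈ 93.377 kt.
93.377 × 1.852 ≈ 172.93 km/h → 173 km/h.

173 km/h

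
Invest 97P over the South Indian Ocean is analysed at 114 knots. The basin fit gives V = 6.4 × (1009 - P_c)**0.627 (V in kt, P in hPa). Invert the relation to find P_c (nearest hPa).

ΔP = (V / 6.4)^(1/0.627) = (114/6.4)^1.595.
114/6.4 = 17.812; 17.812^1.595 ≈ 98.80 hPa.
P_c = 1009 − 98.80 = 910.20 ≈ 910 hPa.

910 hPa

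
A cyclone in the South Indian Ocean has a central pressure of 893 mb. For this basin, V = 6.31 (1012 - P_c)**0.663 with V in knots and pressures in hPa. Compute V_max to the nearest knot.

150 kt

ΔP = 1012 − 893 = 119 mb.
119^0.663 ≈ 23.773.
V ≈ 6.31 × 23.773 ≈ 150.0 kt.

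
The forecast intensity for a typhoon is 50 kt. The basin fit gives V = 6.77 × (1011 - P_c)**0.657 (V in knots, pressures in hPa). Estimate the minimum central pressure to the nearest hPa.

ΔP = (V / 6.77)^(1/0.657) = (50/6.77)^1.522.
50/6.77 = 7.386; 7.386^1.522 ≈ 20.98 hPa.
P_c = 1011 − 20.98 = 990.02 ≈ 990 hPa.

990 hPa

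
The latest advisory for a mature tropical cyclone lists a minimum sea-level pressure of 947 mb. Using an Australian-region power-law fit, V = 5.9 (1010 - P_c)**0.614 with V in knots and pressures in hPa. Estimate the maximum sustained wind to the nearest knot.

75 kt

ΔP = 1010 − 947 = 63 mb.
63^0.614 ≈ 12.729.
V ≈ 5.9 × 12.729 ≈ 75.1 kt.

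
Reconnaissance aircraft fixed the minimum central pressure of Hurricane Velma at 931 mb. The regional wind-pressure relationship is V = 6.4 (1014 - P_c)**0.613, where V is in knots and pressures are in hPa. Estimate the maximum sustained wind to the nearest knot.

ΔP = 1014 − 931 = 83 mb.
83^0.613 ≈ 15.010.
V ≈ 6.4 × 15.010 ≈ 96.1 kt.

96 kt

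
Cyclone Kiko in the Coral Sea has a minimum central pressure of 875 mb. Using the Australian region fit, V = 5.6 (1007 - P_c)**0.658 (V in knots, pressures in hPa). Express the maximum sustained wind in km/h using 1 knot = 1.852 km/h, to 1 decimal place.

ΔP = 1007 − 875 = 132 mb.
V ≈ 5.6 × 132^0.658 = 5.6 × 24.851 ≈ 139.164 kt.
139.164 × 1.852 ≈ 257.73 km/h → 257.7 km/h.

257.7 km/h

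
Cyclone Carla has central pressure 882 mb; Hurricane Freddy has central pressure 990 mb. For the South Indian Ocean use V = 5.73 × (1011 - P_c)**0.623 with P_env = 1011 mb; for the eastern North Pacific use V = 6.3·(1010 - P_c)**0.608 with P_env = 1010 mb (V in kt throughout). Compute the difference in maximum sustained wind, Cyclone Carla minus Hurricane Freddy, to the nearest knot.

Cyclone Carla: ΔP = 129; V ≈ 5.73 × 129^0.623 ≈ 118.32 kt.
Hurricane Freddy: ΔP = 20; V ≈ 6.3 × 20^0.608 ≈ 38.94 kt.
Difference ≈ 118.32 − 38.94 = 79.38 → 79 kt.

79 kt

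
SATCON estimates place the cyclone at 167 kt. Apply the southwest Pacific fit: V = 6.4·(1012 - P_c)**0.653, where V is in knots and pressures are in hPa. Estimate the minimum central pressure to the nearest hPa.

ΔP = (V / 6.4)^(1/0.653) = (167/6.4)^1.531.
167/6.4 = 26.094; 26.094^1.531 ≈ 147.66 hPa.
P_c = 1012 − 147.66 = 864.34 ≈ 864 hPa.

864 hPa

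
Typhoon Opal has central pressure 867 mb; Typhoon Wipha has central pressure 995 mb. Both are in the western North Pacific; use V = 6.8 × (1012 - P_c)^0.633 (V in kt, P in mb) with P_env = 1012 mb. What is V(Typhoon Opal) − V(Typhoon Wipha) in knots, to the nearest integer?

Typhoon Opal: ΔP = 145; V ≈ 6.8 × 145^0.633 ≈ 158.73 kt.
Typhoon Wipha: ΔP = 17; V ≈ 6.8 × 17^0.633 ≈ 40.87 kt.
Difference ≈ 158.73 − 40.87 = 117.86 → 118 kt.

118 kt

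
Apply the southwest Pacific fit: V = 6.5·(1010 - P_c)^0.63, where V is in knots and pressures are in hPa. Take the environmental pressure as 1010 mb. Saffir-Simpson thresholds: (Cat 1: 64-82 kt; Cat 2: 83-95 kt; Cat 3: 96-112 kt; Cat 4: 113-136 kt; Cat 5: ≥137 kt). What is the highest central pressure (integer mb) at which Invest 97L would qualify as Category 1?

972 mb

Category 1 begins at V = 64 kt.
Required ΔP = (64/6.5)^(1/0.63) = 9.846^1.587 ≈ 37.72 mb.
P_c ≤ 1010 − 37.72 = 972.28, so the highest integer P_c is 972 mb.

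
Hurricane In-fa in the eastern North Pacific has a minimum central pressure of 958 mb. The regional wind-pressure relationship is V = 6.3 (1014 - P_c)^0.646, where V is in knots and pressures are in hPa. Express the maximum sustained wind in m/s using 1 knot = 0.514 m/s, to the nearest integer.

44 m/s

ΔP = 1014 − 958 = 56 mb.
V ≈ 6.3 × 56^0.646 = 6.3 × 13.469 ≈ 84.854 kt.
84.854 × 0.514 ≈ 43.61 m/s → 44 m/s.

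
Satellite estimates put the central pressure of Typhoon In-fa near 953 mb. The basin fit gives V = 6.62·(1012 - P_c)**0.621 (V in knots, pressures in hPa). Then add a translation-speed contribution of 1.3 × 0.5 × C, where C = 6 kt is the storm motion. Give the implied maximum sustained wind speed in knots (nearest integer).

ΔP = 1012 − 953 = 59 mb.
59^0.621 ≈ 12.581.
V ≈ 6.62 × 12.581 ≈ 83.3 kt.
Translation term: 1.3 × 0.5 × 6 = 3.9 kt.
Corrected V ≈ 87.2 kt → 87 kt.

87 kt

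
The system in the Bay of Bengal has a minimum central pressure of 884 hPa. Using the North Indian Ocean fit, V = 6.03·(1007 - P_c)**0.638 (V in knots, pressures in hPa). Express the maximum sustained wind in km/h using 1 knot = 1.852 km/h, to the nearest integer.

241 km/h

ΔP = 1007 − 884 = 123 hPa.
V ≈ 6.03 × 123^0.638 = 6.03 × 21.546 ≈ 129.920 kt.
129.920 × 1.852 ≈ 240.61 km/h → 241 km/h.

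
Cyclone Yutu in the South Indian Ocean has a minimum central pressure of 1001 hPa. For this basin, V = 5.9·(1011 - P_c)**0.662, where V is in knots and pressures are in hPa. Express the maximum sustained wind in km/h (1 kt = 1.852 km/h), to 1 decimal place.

ΔP = 1011 − 1001 = 10 hPa.
V ≈ 5.9 × 10^0.662 = 5.9 × 4.592 ≈ 27.093 kt.
27.093 × 1.852 ≈ 50.18 km/h → 50.2 km/h.

50.2 km/h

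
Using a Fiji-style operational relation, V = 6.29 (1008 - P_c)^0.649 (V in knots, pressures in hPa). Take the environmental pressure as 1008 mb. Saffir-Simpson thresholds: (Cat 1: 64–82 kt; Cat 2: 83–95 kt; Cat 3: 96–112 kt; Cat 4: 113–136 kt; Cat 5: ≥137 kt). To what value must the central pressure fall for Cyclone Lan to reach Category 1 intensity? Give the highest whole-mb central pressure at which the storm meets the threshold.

972 mb

Category 1 begins at V = 64 kt.
Required ΔP = (64/6.29)^(1/0.649) = 10.175^1.541 ≈ 35.68 mb.
P_c ≤ 1008 − 35.68 = 972.32, so the highest integer P_c is 972 mb.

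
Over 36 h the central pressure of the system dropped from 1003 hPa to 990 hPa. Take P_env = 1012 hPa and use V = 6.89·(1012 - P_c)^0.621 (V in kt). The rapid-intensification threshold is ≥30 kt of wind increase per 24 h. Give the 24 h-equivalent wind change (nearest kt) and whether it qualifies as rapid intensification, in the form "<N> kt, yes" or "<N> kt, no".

13 kt, no

V₁: ΔP = 9, V ≈ 6.89 × 9^0.621 ≈ 26.97 kt.
V₂: ΔP = 22, V ≈ 6.89 × 22^0.621 ≈ 46.97 kt.
ΔV over 36 h = 20.00 kt → 24 h equivalent = 20.00 × 24/36 ≈ 13.33 kt.
13 kt < 30 kt ⇒ not rapid intensification.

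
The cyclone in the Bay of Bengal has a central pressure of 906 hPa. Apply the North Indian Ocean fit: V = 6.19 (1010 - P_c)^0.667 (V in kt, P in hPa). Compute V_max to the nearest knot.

ΔP = 1010 − 906 = 104 hPa.
104^0.667 ≈ 22.149.
V ≈ 6.19 × 22.149 ≈ 137.1 kt.

137 kt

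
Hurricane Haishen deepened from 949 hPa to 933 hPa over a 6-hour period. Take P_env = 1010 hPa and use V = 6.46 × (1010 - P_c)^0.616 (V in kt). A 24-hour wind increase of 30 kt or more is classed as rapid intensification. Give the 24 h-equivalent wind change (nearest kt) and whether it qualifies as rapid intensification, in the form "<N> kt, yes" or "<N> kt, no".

V₁: ΔP = 61, V ≈ 6.46 × 61^0.616 ≈ 81.28 kt.
V₂: ΔP = 77, V ≈ 6.46 × 77^0.616 ≈ 93.82 kt.
ΔV over 6 h = 12.54 kt → 24 h equivalent = 12.54 × 24/6 ≈ 50.16 kt.
50 kt ≥ 30 kt ⇒ rapid intensification.

50 kt, yes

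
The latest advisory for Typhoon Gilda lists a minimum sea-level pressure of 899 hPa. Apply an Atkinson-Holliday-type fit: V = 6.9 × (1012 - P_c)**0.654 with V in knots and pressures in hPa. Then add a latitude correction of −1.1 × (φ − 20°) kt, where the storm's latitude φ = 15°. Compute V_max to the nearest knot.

ΔP = 1012 − 899 = 113 hPa.
113^0.654 ≈ 22.015.
V ≈ 6.9 × 22.015 ≈ 151.9 kt.
Latitude correction: −1.1 × (15 − 20) = 5.5 kt.
Corrected V ≈ 157.4 kt → 157 kt.

157 kt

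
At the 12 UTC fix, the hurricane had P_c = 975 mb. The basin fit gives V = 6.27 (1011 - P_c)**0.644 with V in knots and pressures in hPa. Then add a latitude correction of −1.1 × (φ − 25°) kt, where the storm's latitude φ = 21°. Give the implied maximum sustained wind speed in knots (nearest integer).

ΔP = 1011 − 975 = 36 mb.
36^0.644 ≈ 10.052.
V ≈ 6.27 × 10.052 ≈ 63.0 kt.
Latitude correction: −1.1 × (21 − 25) = 4.4 kt.
Corrected V ≈ 67.4 kt → 67 kt.

67 kt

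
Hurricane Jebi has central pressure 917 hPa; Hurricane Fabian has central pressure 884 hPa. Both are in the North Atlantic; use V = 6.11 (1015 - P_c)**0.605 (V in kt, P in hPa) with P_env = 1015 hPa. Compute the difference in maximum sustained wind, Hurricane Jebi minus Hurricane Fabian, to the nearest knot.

Hurricane Jebi: ΔP = 98; V ≈ 6.11 × 98^0.605 ≈ 97.89 kt.
Hurricane Fabian: ΔP = 131; V ≈ 6.11 × 131^0.605 ≈ 116.68 kt.
Difference ≈ 97.89 − 116.68 = -18.79 → -19 kt.

-19 kt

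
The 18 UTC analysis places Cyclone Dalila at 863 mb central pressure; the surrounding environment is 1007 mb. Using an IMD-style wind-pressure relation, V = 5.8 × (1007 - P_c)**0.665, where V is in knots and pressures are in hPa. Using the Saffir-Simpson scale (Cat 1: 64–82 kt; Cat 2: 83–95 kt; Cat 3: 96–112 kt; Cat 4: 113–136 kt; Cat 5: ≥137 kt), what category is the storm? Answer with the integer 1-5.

5

ΔP = 1007 − 863 = 144 mb.
V ≈ 5.8 × 144^0.665 = 5.8 × 27.25 ≈ 158 kt.
158 kt falls in the Category 5 band.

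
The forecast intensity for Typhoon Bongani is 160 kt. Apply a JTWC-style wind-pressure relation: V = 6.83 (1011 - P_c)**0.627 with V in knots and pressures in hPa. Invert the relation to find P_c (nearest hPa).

858 hPa

ΔP = (V / 6.83)^(1/0.627) = (160/6.83)^1.595.
160/6.83 = 23.426; 23.426^1.595 ≈ 152.94 hPa.
P_c = 1011 − 152.94 = 858.06 ≈ 858 hPa.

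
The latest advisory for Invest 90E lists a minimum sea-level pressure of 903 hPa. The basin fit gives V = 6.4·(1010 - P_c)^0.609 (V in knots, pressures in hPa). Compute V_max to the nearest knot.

110 kt

ΔP = 1010 − 903 = 107 hPa.
107^0.609 ≈ 17.215.
V ≈ 6.4 × 17.215 ≈ 110.2 kt.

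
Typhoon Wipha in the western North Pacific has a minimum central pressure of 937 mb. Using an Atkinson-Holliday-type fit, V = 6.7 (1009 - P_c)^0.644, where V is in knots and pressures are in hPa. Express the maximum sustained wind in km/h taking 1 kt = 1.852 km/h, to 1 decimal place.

194.9 km/h

ΔP = 1009 − 937 = 72 mb.
V ≈ 6.7 × 72^0.644 = 6.7 × 15.708 ≈ 105.244 kt.
105.244 × 1.852 ≈ 194.91 km/h → 194.9 km/h.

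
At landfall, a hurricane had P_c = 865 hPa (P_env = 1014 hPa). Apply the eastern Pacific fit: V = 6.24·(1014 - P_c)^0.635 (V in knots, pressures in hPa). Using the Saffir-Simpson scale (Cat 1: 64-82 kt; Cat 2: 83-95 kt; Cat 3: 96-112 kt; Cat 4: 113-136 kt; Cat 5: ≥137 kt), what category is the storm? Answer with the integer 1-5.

ΔP = 1014 − 865 = 149 hPa.
V ≈ 6.24 × 149^0.635 = 6.24 × 23.99 ≈ 150 kt.
150 kt falls in the Category 5 band.

5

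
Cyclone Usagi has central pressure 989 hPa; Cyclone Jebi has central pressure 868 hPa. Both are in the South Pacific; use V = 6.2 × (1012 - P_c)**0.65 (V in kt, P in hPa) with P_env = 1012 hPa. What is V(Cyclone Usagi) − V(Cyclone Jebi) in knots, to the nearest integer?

Cyclone Usagi: ΔP = 23; V ≈ 6.2 × 23^0.65 ≈ 47.59 kt.
Cyclone Jebi: ΔP = 144; V ≈ 6.2 × 144^0.65 ≈ 156.79 kt.
Difference ≈ 47.59 − 156.79 = -109.20 → -109 kt.

-109 kt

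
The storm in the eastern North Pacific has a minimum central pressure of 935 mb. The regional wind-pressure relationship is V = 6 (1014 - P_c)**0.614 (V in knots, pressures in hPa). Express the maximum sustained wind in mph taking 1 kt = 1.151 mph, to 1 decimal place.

ΔP = 1014 − 935 = 79 mb.
V ≈ 6 × 79^0.614 = 6 × 14.627 ≈ 87.760 kt.
87.760 × 1.151 ≈ 101.01 mph → 101.0 mph.

101.0 mph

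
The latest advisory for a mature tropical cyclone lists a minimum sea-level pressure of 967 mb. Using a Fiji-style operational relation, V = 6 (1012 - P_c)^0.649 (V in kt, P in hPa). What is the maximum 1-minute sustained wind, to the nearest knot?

ΔP = 1012 − 967 = 45 mb.
45^0.649 ≈ 11.829.
V ≈ 6 × 11.829 ≈ 71.0 kt.

71 kt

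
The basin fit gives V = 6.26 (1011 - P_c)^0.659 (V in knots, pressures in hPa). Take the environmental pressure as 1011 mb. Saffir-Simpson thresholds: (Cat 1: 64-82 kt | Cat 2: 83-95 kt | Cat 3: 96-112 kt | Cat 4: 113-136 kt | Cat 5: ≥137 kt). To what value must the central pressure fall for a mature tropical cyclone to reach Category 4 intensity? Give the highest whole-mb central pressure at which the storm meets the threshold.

Category 4 begins at V = 113 kt.
Required ΔP = (113/6.26)^(1/0.659) = 18.051^1.517 ≈ 80.66 mb.
P_c ≤ 1011 − 80.66 = 930.34, so the highest integer P_c is 930 mb.

930 mb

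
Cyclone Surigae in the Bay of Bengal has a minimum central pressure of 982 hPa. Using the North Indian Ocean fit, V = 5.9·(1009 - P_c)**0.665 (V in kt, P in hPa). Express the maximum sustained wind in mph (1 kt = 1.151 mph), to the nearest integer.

61 mph

ΔP = 1009 − 982 = 27 hPa.
V ≈ 5.9 × 27^0.665 = 5.9 × 8.951 ≈ 52.809 kt.
52.809 × 1.151 ≈ 60.78 mph → 61 mph.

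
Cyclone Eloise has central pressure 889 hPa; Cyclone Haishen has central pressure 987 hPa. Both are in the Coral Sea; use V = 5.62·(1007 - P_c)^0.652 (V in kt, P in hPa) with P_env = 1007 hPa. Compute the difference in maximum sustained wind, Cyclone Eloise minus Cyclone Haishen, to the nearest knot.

Cyclone Eloise: ΔP = 118; V ≈ 5.62 × 118^0.652 ≈ 126.07 kt.
Cyclone Haishen: ΔP = 20; V ≈ 5.62 × 20^0.652 ≈ 39.63 kt.
Difference ≈ 126.07 − 39.63 = 86.44 → 86 kt.

86 kt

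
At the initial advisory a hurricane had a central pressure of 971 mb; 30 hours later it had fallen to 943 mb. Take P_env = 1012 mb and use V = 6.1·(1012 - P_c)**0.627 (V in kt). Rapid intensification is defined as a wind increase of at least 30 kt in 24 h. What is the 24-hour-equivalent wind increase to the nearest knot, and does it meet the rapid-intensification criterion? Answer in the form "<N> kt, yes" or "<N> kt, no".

19 kt, no

V₁: ΔP = 41, V ≈ 6.1 × 41^0.627 ≈ 62.60 kt.
V₂: ΔP = 69, V ≈ 6.1 × 69^0.627 ≈ 86.75 kt.
ΔV over 30 h = 24.15 kt → 24 h equivalent = 24.15 × 24/30 ≈ 19.32 kt.
19 kt < 30 kt ⇒ not rapid intensification.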